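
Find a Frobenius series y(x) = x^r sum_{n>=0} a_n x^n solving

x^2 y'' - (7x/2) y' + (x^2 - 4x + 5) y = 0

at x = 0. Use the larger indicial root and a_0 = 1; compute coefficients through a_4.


Write in Frobenius form y'' + (p(x)/x) y' + (q(x)/x^2) y = 0:
  p(x) = -7/2,  q(x) = x^2 - 4x + 5.
Indicial equation: r(r-1) + (-7/2) r + (5) = 0 -> roots r_1 = 5/2, r_2 = 2.
Take r = r_1 = 5/2. Let y(x) = x^r sum_{n>=0} a_n x^n with a_0 = 1.
Substitute y = x^r sum a_n x^n and match x^{r+n}. The recurrence is
  D(n) a_n - 4 a_{n-1} + 1 a_{n-2} = 0,  where D(n) = (r+n)(r+n-1) + (-7/2)(r+n) + (5).
  a_n = [4 a_{n-1} - 1 a_{n-2}] / D(n).
Since the indicial polynomial factors as (r - r_1)(r - r_2), D(n) = (r_1 + n - r_1)(r_1 + n - r_2) = n(n + 1/2).
Evaluating step by step (a_0 = 1):
  n = 1: D(1) = 1(1 + 1/2) = 3/2; numerator = 4(1) = 4; a_1 = (4)/(3/2) = 8/3
  n = 2: D(2) = 2(2 + 1/2) = 5; numerator = 4(8/3) - 1(1) = 29/3; a_2 = (29/3)/(5) = 29/15
  n = 3: D(3) = 3(3 + 1/2) = 21/2; numerator = 4(29/15) - 1(8/3) = 76/15; a_3 = (76/15)/(21/2) = 152/315
  n = 4: D(4) = 4(4 + 1/2) = 18; numerator = 4(152/315) - 1(29/15) = -1/315; a_4 = (-1/315)/(18) = -1/5670

r = 5/2; a_0 = 1; a_1 = 8/3; a_2 = 29/15; a_3 = 152/315; a_4 = -1/5670


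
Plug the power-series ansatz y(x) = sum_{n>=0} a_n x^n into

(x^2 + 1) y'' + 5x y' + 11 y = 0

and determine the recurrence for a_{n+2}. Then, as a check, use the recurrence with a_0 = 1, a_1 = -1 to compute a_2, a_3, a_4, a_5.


Substitute y = sum_n a_n x^n.
(1 + 1 x^2) y'' contributes (n+2)(n+1) a_{n+2} + n(n-1) a_n at x^n.
5 x y'(x) contributes 5 n a_n at x^n.
11 y(x) contributes 11 a_n at x^n.
Matching x^n: (n+2)(n+1) a_{n+2} + (n(n-1) + 5 n + 11) a_n = 0.
Thus a_{n+2} = (-n(n-1) - 5 n - 11) / ((n+1)(n+2)) * a_n.

Check with a_0 = 1, a_1 = -1 (apply the recurrence for n = 0, 1, 2, 3): a_0 = 1, a_1 = -1, a_2 = -11/2, a_3 = 8/3, a_4 = 253/24, a_5 = -64/15.

a_(n+2) = (-n(n-1) - 5 n - 11) / ((n+1)(n+2)) * a_n; check: a_0 = 1, a_1 = -1, a_2 = -11/2, a_3 = 8/3, a_4 = 253/24, a_5 = -64/15


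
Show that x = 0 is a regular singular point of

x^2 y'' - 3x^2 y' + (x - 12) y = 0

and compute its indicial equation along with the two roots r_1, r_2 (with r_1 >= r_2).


Divide by x^2 to reach normal form y'' + P_1(x) y' + P_2(x) y = 0 with P_1(x) = -3 and P_2(x) = 1/x - 12/x^2.
x = 0 is a singular point because the y-coefficient 1/x - 12/x^2 has a pole at x = 0.
It is a regular singular point because x P_1(x) = p(x) = -3x and x^2 P_2(x) = q(x) = x - 12 are polynomials, hence analytic at x = 0.
p(0) = 0,  q(0) = -12.
Indicial equation: r(r-1) + p(0) r + q(0) = 0, i.e. r^2 + (p(0) - 1) r + q(0) = 0, i.e. r^2 - 1 r - 12 = 0.
Discriminant: (-1)^2 - 4(-12) = 49, so r = (1 ± 7)/2.
Solving: r_1 = 4, r_2 = -3.

indicial: r^2 - 1 r - 12 = 0; roots r_1 = 4, r_2 = -3


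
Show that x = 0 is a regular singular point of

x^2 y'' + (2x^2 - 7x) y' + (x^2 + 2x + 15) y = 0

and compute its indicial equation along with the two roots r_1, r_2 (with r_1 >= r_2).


Divide by x^2 to reach normal form y'' + P_1(x) y' + P_2(x) y = 0 with P_1(x) = 2 - 7/x and P_2(x) = 1 + 2/x + 15/x^2.
x = 0 is a singular point because the y'-coefficient 2 - 7/x has a pole at x = 0 and the y-coefficient 1 + 2/x + 15/x^2 has a pole at x = 0.
It is a regular singular point because x P_1(x) = p(x) = 2x - 7 and x^2 P_2(x) = q(x) = x^2 + 2x + 15 are polynomials, hence analytic at x = 0.
p(0) = -7,  q(0) = 15.
Indicial equation: r(r-1) + p(0) r + q(0) = 0, i.e. r^2 + (p(0) - 1) r + q(0) = 0, i.e. r^2 - 8 r + 15 = 0.
Discriminant: (-8)^2 - 4(15) = 4, so r = (8 ± 2)/2.
Solving: r_1 = 5, r_2 = 3.

indicial: r^2 - 8 r + 15 = 0; roots r_1 = 5, r_2 = 3


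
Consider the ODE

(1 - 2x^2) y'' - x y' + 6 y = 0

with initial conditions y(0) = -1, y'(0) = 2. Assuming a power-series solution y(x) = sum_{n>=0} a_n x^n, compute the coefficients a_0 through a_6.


Ansatz: y(x) = sum_{n>=0} a_n x^n, so y'(x) = sum_{n>=1} n a_n x^(n-1) and y''(x) = sum_{n>=2} n(n-1) a_n x^(n-2).
Substitute into P(x) y'' + Q(x) y' + R(x) y = 0 with P(x) = 1 - 2x^2, Q(x) = -x, R(x) = 6, and match powers of x.
Initial conditions: a_0 = -1, a_1 = 2.
Setting the coefficient of each power of x to zero and solving order by order (substituting the coefficients already found):
  x^0: 2 a_2 + 6 a_0 = 0  ->  2 a_2 = -6 a_0 = 6  ->  a_2 = 3
  x^1: 6 a_3 + 5 a_1 = 0  ->  6 a_3 = -5 a_1 = -10  ->  a_3 = -5/3
  x^2: 12 a_4 = 0  ->  a_4 = 0
  x^3: 20 a_5 - 9 a_3 = 0  ->  20 a_5 = 9 a_3 = -15  ->  a_5 = -3/4
  x^4: 30 a_6 - 22 a_4 = 0  ->  30 a_6 = 22 a_4 = 0  ->  a_6 = 0
Truncated series: y(x) = -1 + 2 x + 3 x^2 - (5/3) x^3 - (3/4) x^5 + O(x^7).

a_0 = -1; a_1 = 2; a_2 = 3; a_3 = -5/3; a_4 = 0; a_5 = -3/4; a_6 = 0


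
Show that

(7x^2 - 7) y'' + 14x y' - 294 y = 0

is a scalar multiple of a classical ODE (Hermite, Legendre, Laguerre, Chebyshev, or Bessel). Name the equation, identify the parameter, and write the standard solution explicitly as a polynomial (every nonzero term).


All three coefficients share the factor -7; dividing through by -7 gives  (1 - x^2) y'' - 2x y' + 42 y = 0.
This matches the Legendre equation (1 - x^2) y'' - 2x y' + n(n+1) y = 0 (note the -2x y' term) with n(n+1) = 42, so n = 6; the polynomial solution is P_6(x).
With y = sum_k a_k x^k, matching x^k gives (k+2)(k+1) a_{k+2} = [k(k+1) - n(n+1)] a_k = (k - 6)(k + 7) a_k. The right side vanishes at k = 6, so the series with the parity of 6 terminates at degree 6.
Standard normalization (P_n(1) = 1): leading coefficient (2n)!/(2^n (n!)^2) = 479001600/(64*518400) = 231/16, so a_6 = 231/16. Work downward with a_k = (k+1)(k+2) a_{k+2} / ((k - 6)(k + 7)):
  a_4 = (5)(6)(231/16) / ((4 - 6)(4 + 7)) = (3465/8)/(-22) = -315/16
  a_2 = (3)(4)(-315/16) / ((2 - 6)(2 + 7)) = (-945/4)/(-36) = 105/16
  a_0 = (1)(2)(105/16) / ((0 - 6)(0 + 7)) = (105/8)/(-42) = -5/16
Hence P_6(x) = 231 x^6/16 - 315 x^4/16 + 105 x^2/16 - 5/16.

P_6(x); series = 231 x^6/16 - 315 x^4/16 + 105 x^2/16 - 5/16


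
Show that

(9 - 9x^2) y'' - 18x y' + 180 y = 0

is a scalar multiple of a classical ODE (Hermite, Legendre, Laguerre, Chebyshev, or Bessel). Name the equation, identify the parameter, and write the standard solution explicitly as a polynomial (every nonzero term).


All three coefficients share the factor 9; dividing through by 9 gives  (1 - x^2) y'' - 2x y' + 20 y = 0.
This matches the Legendre equation (1 - x^2) y'' - 2x y' + n(n+1) y = 0 (note the -2x y' term) with n(n+1) = 20, so n = 4; the polynomial solution is P_4(x).
With y = sum_k a_k x^k, matching x^k gives (k+2)(k+1) a_{k+2} = [k(k+1) - n(n+1)] a_k = (k - 4)(k + 5) a_k. The right side vanishes at k = 4, so the series with the parity of 4 terminates at degree 4.
Standard normalization (P_n(1) = 1): leading coefficient (2n)!/(2^n (n!)^2) = 40320/(16*576) = 35/8, so a_4 = 35/8. Work downward with a_k = (k+1)(k+2) a_{k+2} / ((k - 4)(k + 5)):
  a_2 = (3)(4)(35/8) / ((2 - 4)(2 + 5)) = (105/2)/(-14) = -15/4
  a_0 = (1)(2)(-15/4) / ((0 - 4)(0 + 5)) = (-15/2)/(-20) = 3/8
Hence P_4(x) = 35 x^4/8 - 15 x^2/4 + 3/8.

P_4(x); series = 35 x^4/8 - 15 x^2/4 + 3/8


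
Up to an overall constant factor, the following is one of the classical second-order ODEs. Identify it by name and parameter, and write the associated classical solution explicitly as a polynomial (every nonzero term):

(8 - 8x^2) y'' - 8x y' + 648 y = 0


All three coefficients share the factor 8; dividing through by 8 gives  (1 - x^2) y'' - x y' + 81 y = 0.
This matches the Chebyshev equation (1 - x^2) y'' - x y' + n^2 y = 0 (note the -x y' term, not -2x y') with n^2 = 81, so n = 9; the polynomial solution is T_9(x).
With y = sum_k a_k x^k, matching x^k gives (k+2)(k+1) a_{k+2} = (k^2 - n^2) a_k = (k - 9)(k + 9) a_k. The right side vanishes at k = 9, so the series with the parity of 9 terminates at degree 9.
Standard normalization: leading coefficient of T_n is 2^(n-1), so a_9 = 2^8 = 256. Work downward with a_k = (k+1)(k+2) a_{k+2} / ((k - 9)(k + 9)):
  a_7 = (8)(9)(256) / ((7 - 9)(7 + 9)) = 18432/(-32) = -576
  a_5 = (6)(7)(-576) / ((5 - 9)(5 + 9)) = -24192/(-56) = 432
  a_3 = (4)(5)(432) / ((3 - 9)(3 + 9)) = 8640/(-72) = -120
  a_1 = (2)(3)(-120) / ((1 - 9)(1 + 9)) = -720/(-80) = 9
Hence T_9(x) = 256 x^9 - 576 x^7 + 432 x^5 - 120 x^3 + 9 x.

T_9(x); series = 256 x^9 - 576 x^7 + 432 x^5 - 120 x^3 + 9 x


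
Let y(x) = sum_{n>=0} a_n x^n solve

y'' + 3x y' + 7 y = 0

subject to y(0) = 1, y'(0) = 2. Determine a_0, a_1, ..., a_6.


Ansatz: y(x) = sum_{n>=0} a_n x^n, so y'(x) = sum_{n>=1} n a_n x^(n-1) and y''(x) = sum_{n>=2} n(n-1) a_n x^(n-2).
Substitute into P(x) y'' + Q(x) y' + R(x) y = 0 with P(x) = 1, Q(x) = 3x, R(x) = 7, and match powers of x.
Initial conditions: a_0 = 1, a_1 = 2.
Setting the coefficient of each power of x to zero and solving order by order (substituting the coefficients already found):
  x^0: 2 a_2 + 7 a_0 = 0  ->  2 a_2 = -7 a_0 = -7  ->  a_2 = -7/2
  x^1: 6 a_3 + 10 a_1 = 0  ->  6 a_3 = -10 a_1 = -20  ->  a_3 = -10/3
  x^2: 12 a_4 + 13 a_2 = 0  ->  12 a_4 = -13 a_2 = 91/2  ->  a_4 = 91/24
  x^3: 20 a_5 + 16 a_3 = 0  ->  20 a_5 = -16 a_3 = 160/3  ->  a_5 = 8/3
  x^4: 30 a_6 + 19 a_4 = 0  ->  30 a_6 = -19 a_4 = -1729/24  ->  a_6 = -1729/720
Truncated series: y(x) = 1 + 2 x - (7/2) x^2 - (10/3) x^3 + (91/24) x^4 + (8/3) x^5 - (1729/720) x^6 + O(x^7).

a_0 = 1; a_1 = 2; a_2 = -7/2; a_3 = -10/3; a_4 = 91/24; a_5 = 8/3; a_6 = -1729/720


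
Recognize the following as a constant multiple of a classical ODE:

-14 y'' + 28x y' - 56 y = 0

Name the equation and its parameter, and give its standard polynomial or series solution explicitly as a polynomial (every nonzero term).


All three coefficients share the factor -14; dividing through by -14 gives  y'' - 2x y' + 4 y = 0.
This matches the Hermite equation y'' - 2x y' + 2n y = 0 with 2n = 4, so n = 2; the polynomial solution is H_2(x).
With y = sum_k a_k x^k, matching x^k gives (k+2)(k+1) a_{k+2} = 2(k - n) a_k = 2(k - 2) a_k. The right side vanishes at k = 2, so the series with the parity of 2 terminates at degree 2.
Standard normalization: leading coefficient of H_n is 2^n, so a_2 = 2^2 = 4. Work downward with a_k = (k+1)(k+2) a_{k+2} / (2(k - n)):
  a_0 = (1)(2)(4) / (2(0 - 2)) = 8/(-4) = -2
Hence H_2(x) = 4 x^2 - 2.

H_2(x); series = 4 x^2 - 2


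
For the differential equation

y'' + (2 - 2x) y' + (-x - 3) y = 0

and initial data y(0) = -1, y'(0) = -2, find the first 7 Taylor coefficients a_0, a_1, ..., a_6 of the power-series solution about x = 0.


Ansatz: y(x) = sum_{n>=0} a_n x^n, so y'(x) = sum_{n>=1} n a_n x^(n-1) and y''(x) = sum_{n>=2} n(n-1) a_n x^(n-2).
Substitute into P(x) y'' + Q(x) y' + R(x) y = 0 with P(x) = 1, Q(x) = 2 - 2x, R(x) = -x - 3, and match powers of x.
Initial conditions: a_0 = -1, a_1 = -2.
Setting the coefficient of each power of x to zero and solving order by order (substituting the coefficients already found):
  x^0: 2 a_2 + 2 a_1 - 3 a_0 = 0  ->  2 a_2 = -2 a_1 + 3 a_0 = 1  ->  a_2 = 1/2
  x^1: 6 a_3 + 4 a_2 - 5 a_1 - a_0 = 0  ->  6 a_3 = -4 a_2 + 5 a_1 + a_0 = -13  ->  a_3 = -13/6
  x^2: 12 a_4 + 6 a_3 - 7 a_2 - a_1 = 0  ->  12 a_4 = -6 a_3 + 7 a_2 + a_1 = 29/2  ->  a_4 = 29/24
  x^3: 20 a_5 + 8 a_4 - 9 a_3 - a_2 = 0  ->  20 a_5 = -8 a_4 + 9 a_3 + a_2 = -86/3  ->  a_5 = -43/30
  x^4: 30 a_6 + 10 a_5 - 11 a_4 - a_3 = 0  ->  30 a_6 = -10 a_5 + 11 a_4 + a_3 = 611/24  ->  a_6 = 611/720
Truncated series: y(x) = -1 - 2 x + (1/2) x^2 - (13/6) x^3 + (29/24) x^4 - (43/30) x^5 + (611/720) x^6 + O(x^7).

a_0 = -1; a_1 = -2; a_2 = 1/2; a_3 = -13/6; a_4 = 29/24; a_5 = -43/30; a_6 = 611/720


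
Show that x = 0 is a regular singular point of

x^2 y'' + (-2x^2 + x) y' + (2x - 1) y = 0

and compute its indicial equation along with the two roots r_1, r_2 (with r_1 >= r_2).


Divide by x^2 to reach normal form y'' + P_1(x) y' + P_2(x) y = 0 with P_1(x) = -2 + 1/x and P_2(x) = 2/x - 1/x^2.
x = 0 is a singular point because the y'-coefficient -2 + 1/x has a pole at x = 0 and the y-coefficient 2/x - 1/x^2 has a pole at x = 0.
It is a regular singular point because x P_1(x) = p(x) = 1 - 2x and x^2 P_2(x) = q(x) = 2x - 1 are polynomials, hence analytic at x = 0.
p(0) = 1,  q(0) = -1.
Indicial equation: r(r-1) + p(0) r + q(0) = 0, i.e. r^2 + (p(0) - 1) r + q(0) = 0, i.e. r^2 - 1 = 0.
Discriminant: (0)^2 - 4(-1) = 4, so r = (0 ± 2)/2.
Solving: r_1 = 1, r_2 = -1.

indicial: r^2 - 1 = 0; roots r_1 = 1, r_2 = -1


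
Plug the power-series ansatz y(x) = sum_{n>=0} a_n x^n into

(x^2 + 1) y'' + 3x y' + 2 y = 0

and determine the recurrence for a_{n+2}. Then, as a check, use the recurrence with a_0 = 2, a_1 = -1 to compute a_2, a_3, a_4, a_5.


Substitute y = sum_n a_n x^n.
(1 + 1 x^2) y'' contributes (n+2)(n+1) a_{n+2} + n(n-1) a_n at x^n.
3 x y'(x) contributes 3 n a_n at x^n.
2 y(x) contributes 2 a_n at x^n.
Matching x^n: (n+2)(n+1) a_{n+2} + (n(n-1) + 3 n + 2) a_n = 0.
Thus a_{n+2} = (-n(n-1) - 3 n - 2) / ((n+1)(n+2)) * a_n.

Check with a_0 = 2, a_1 = -1 (apply the recurrence for n = 0, 1, 2, 3): a_0 = 2, a_1 = -1, a_2 = -2, a_3 = 5/6, a_4 = 5/3, a_5 = -17/24.

a_(n+2) = (-n(n-1) - 3 n - 2) / ((n+1)(n+2)) * a_n; check: a_0 = 2, a_1 = -1, a_2 = -2, a_3 = 5/6, a_4 = 5/3, a_5 = -17/24


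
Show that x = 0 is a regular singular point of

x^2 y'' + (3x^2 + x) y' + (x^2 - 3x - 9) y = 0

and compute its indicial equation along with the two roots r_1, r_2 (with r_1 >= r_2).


Divide by x^2 to reach normal form y'' + P_1(x) y' + P_2(x) y = 0 with P_1(x) = 3 + 1/x and P_2(x) = 1 - 3/x - 9/x^2.
x = 0 is a singular point because the y'-coefficient 3 + 1/x has a pole at x = 0 and the y-coefficient 1 - 3/x - 9/x^2 has a pole at x = 0.
It is a regular singular point because x P_1(x) = p(x) = 3x + 1 and x^2 P_2(x) = q(x) = x^2 - 3x - 9 are polynomials, hence analytic at x = 0.
p(0) = 1,  q(0) = -9.
Indicial equation: r(r-1) + p(0) r + q(0) = 0, i.e. r^2 + (p(0) - 1) r + q(0) = 0, i.e. r^2 - 9 = 0.
Discriminant: (0)^2 - 4(-9) = 36, so r = (0 ± 6)/2.
Solving: r_1 = 3, r_2 = -3.

indicial: r^2 - 9 = 0; roots r_1 = 3, r_2 = -3


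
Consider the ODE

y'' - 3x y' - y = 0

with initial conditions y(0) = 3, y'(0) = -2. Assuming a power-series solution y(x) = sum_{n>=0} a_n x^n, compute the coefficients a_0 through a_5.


Ansatz: y(x) = sum_{n>=0} a_n x^n, so y'(x) = sum_{n>=1} n a_n x^(n-1) and y''(x) = sum_{n>=2} n(n-1) a_n x^(n-2).
Substitute into P(x) y'' + Q(x) y' + R(x) y = 0 with P(x) = 1, Q(x) = -3x, R(x) = -1, and match powers of x.
Initial conditions: a_0 = 3, a_1 = -2.
Setting the coefficient of each power of x to zero and solving order by order (substituting the coefficients already found):
  x^0: 2 a_2 - a_0 = 0  ->  2 a_2 = a_0 = 3  ->  a_2 = 3/2
  x^1: 6 a_3 - 4 a_1 = 0  ->  6 a_3 = 4 a_1 = -8  ->  a_3 = -4/3
  x^2: 12 a_4 - 7 a_2 = 0  ->  12 a_4 = 7 a_2 = 21/2  ->  a_4 = 7/8
  x^3: 20 a_5 - 10 a_3 = 0  ->  20 a_5 = 10 a_3 = -40/3  ->  a_5 = -2/3
Truncated series: y(x) = 3 - 2 x + (3/2) x^2 - (4/3) x^3 + (7/8) x^4 - (2/3) x^5 + O(x^6).

a_0 = 3; a_1 = -2; a_2 = 3/2; a_3 = -4/3; a_4 = 7/8; a_5 = -2/3


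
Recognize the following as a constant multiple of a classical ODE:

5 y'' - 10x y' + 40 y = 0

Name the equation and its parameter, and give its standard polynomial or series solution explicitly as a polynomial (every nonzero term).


All three coefficients share the factor 5; dividing through by 5 gives  y'' - 2x y' + 8 y = 0.
This matches the Hermite equation y'' - 2x y' + 2n y = 0 with 2n = 8, so n = 4; the polynomial solution is H_4(x).
With y = sum_k a_k x^k, matching x^k gives (k+2)(k+1) a_{k+2} = 2(k - n) a_k = 2(k - 4) a_k. The right side vanishes at k = 4, so the series with the parity of 4 terminates at degree 4.
Standard normalization: leading coefficient of H_n is 2^n, so a_4 = 2^4 = 16. Work downward with a_k = (k+1)(k+2) a_{k+2} / (2(k - n)):
  a_2 = (3)(4)(16) / (2(2 - 4)) = 192/(-4) = -48
  a_0 = (1)(2)(-48) / (2(0 - 4)) = -96/(-8) = 12
Hence H_4(x) = 16 x^4 - 48 x^2 + 12.

H_4(x); series = 16 x^4 - 48 x^2 + 12


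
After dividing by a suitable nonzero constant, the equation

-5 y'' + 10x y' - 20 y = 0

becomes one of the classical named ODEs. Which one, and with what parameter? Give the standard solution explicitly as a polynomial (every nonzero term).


All three coefficients share the factor -5; dividing through by -5 gives  y'' - 2x y' + 4 y = 0.
This matches the Hermite equation y'' - 2x y' + 2n y = 0 with 2n = 4, so n = 2; the polynomial solution is H_2(x).
With y = sum_k a_k x^k, matching x^k gives (k+2)(k+1) a_{k+2} = 2(k - n) a_k = 2(k - 2) a_k. The right side vanishes at k = 2, so the series with the parity of 2 terminates at degree 2.
Standard normalization: leading coefficient of H_n is 2^n, so a_2 = 2^2 = 4. Work downward with a_k = (k+1)(k+2) a_{k+2} / (2(k - n)):
  a_0 = (1)(2)(4) / (2(0 - 2)) = 8/(-4) = -2
Hence H_2(x) = 4 x^2 - 2.

H_2(x); series = 4 x^2 - 2


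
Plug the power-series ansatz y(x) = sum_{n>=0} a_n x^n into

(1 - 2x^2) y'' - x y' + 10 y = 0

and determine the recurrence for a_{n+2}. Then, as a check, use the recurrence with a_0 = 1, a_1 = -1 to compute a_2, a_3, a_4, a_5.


Substitute y = sum_n a_n x^n.
(1 - 2 x^2) y'' contributes (n+2)(n+1) a_{n+2} - 2 n(n-1) a_n at x^n.
-x y'(x) contributes -n a_n at x^n.
10 y(x) contributes 10 a_n at x^n.
Matching x^n: (n+2)(n+1) a_{n+2} + (-2 n(n-1) - n + 10) a_n = 0.
Thus a_{n+2} = (2 n(n-1) + n - 10) / ((n+1)(n+2)) * a_n.

Check with a_0 = 1, a_1 = -1 (apply the recurrence for n = 0, 1, 2, 3): a_0 = 1, a_1 = -1, a_2 = -5, a_3 = 3/2, a_4 = 5/3, a_5 = 3/8.

a_(n+2) = (2 n(n-1) + n - 10) / ((n+1)(n+2)) * a_n; check: a_0 = 1, a_1 = -1, a_2 = -5, a_3 = 3/2, a_4 = 5/3, a_5 = 3/8


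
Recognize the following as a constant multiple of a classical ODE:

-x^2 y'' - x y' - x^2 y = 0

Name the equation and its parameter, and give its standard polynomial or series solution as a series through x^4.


All three coefficients share the factor -1; dividing through by -1 gives  x^2 y'' + x y' + x^2 y = 0.
This matches the Bessel equation x^2 y'' + x y' + (x^2 - nu^2) y = 0 with nu^2 = 0, so nu = 0; the solution bounded at x = 0 is J_0(x).
Frobenius at x = 0: indicial roots ±nu; for r = nu the recurrence k(k + 2nu) c_k = -c_{k-2} gives the standard series J_nu(x) = sum_{k>=0} (-1)^k / (k! (k+nu)!) (x/2)^(2k+nu). Evaluate the first 3 terms:
  k = 0: (-1)^0 / (0! * 0! * 2^0) x^0 = 1/(1*1*1) x^0 = (1) x^0
  k = 1: (-1)^1 / (1! * 1! * 2^2) x^2 = -1/(1*1*4) x^2 = (-1/4) x^2
  k = 2: (-1)^2 / (2! * 2! * 2^4) x^4 = 1/(2*2*16) x^4 = (1/64) x^4
Hence J_0(x) = x^4/64 - x^2/4 + 1 + ....

J_0(x); series = x^4/64 - x^2/4 + 1


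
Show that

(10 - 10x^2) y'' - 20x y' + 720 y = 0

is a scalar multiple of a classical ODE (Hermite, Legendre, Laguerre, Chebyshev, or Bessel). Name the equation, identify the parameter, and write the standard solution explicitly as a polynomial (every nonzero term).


All three coefficients share the factor 10; dividing through by 10 gives  (1 - x^2) y'' - 2x y' + 72 y = 0.
This matches the Legendre equation (1 - x^2) y'' - 2x y' + n(n+1) y = 0 (note the -2x y' term) with n(n+1) = 72, so n = 8; the polynomial solution is P_8(x).
With y = sum_k a_k x^k, matching x^k gives (k+2)(k+1) a_{k+2} = [k(k+1) - n(n+1)] a_k = (k - 8)(k + 9) a_k. The right side vanishes at k = 8, so the series with the parity of 8 terminates at degree 8.
Standard normalization (P_n(1) = 1): leading coefficient (2n)!/(2^n (n!)^2) = 20922789888000/(256*1625702400) = 6435/128, so a_8 = 6435/128. Work downward with a_k = (k+1)(k+2) a_{k+2} / ((k - 8)(k + 9)):
  a_6 = (7)(8)(6435/128) / ((6 - 8)(6 + 9)) = (45045/16)/(-30) = -3003/32
  a_4 = (5)(6)(-3003/32) / ((4 - 8)(4 + 9)) = (-45045/16)/(-52) = 3465/64
  a_2 = (3)(4)(3465/64) / ((2 - 8)(2 + 9)) = (10395/16)/(-66) = -315/32
  a_0 = (1)(2)(-315/32) / ((0 - 8)(0 + 9)) = (-315/16)/(-72) = 35/128
Hence P_8(x) = 6435 x^8/128 - 3003 x^6/32 + 3465 x^4/64 - 315 x^2/32 + 35/128.

P_8(x); series = 6435 x^8/128 - 3003 x^6/32 + 3465 x^4/64 - 315 x^2/32 + 35/128


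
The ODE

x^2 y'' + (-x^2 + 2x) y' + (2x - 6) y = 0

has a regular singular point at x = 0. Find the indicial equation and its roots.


Divide by x^2 to reach normal form y'' + P_1(x) y' + P_2(x) y = 0 with P_1(x) = -1 + 2/x and P_2(x) = 2/x - 6/x^2.
x = 0 is a singular point because the y'-coefficient -1 + 2/x has a pole at x = 0 and the y-coefficient 2/x - 6/x^2 has a pole at x = 0.
It is a regular singular point because x P_1(x) = p(x) = 2 - x and x^2 P_2(x) = q(x) = 2x - 6 are polynomials, hence analytic at x = 0.
p(0) = 2,  q(0) = -6.
Indicial equation: r(r-1) + p(0) r + q(0) = 0, i.e. r^2 + (p(0) - 1) r + q(0) = 0, i.e. r^2 + 1 r - 6 = 0.
Discriminant: (1)^2 - 4(-6) = 25, so r = (-1 ± 5)/2.
Solving: r_1 = 2, r_2 = -3.

indicial: r^2 + 1 r - 6 = 0; roots r_1 = 2, r_2 = -3


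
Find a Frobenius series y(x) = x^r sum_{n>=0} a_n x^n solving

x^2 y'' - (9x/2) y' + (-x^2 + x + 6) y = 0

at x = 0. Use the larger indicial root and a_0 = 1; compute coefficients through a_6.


Write in Frobenius form y'' + (p(x)/x) y' + (q(x)/x^2) y = 0:
  p(x) = -9/2,  q(x) = -x^2 + x + 6.
Indicial equation: r(r-1) + (-9/2) r + (6) = 0 -> roots r_1 = 4, r_2 = 3/2.
Take r = r_1 = 4. Let y(x) = x^r sum_{n>=0} a_n x^n with a_0 = 1.
Substitute y = x^r sum a_n x^n and match x^{r+n}. The recurrence is
  D(n) a_n + 1 a_{n-1} - 1 a_{n-2} = 0,  where D(n) = (r+n)(r+n-1) + (-9/2)(r+n) + (6).
  a_n = [-1 a_{n-1} + 1 a_{n-2}] / D(n).
Since the indicial polynomial factors as (r - r_1)(r - r_2), D(n) = (r_1 + n - r_1)(r_1 + n - r_2) = n(n + 5/2).
Evaluating step by step (a_0 = 1):
  n = 1: D(1) = 1(1 + 5/2) = 7/2; numerator = -1(1) = -1; a_1 = (-1)/(7/2) = -2/7
  n = 2: D(2) = 2(2 + 5/2) = 9; numerator = -1(-2/7) + 1(1) = 9/7; a_2 = (9/7)/(9) = 1/7
  n = 3: D(3) = 3(3 + 5/2) = 33/2; numerator = -1(1/7) + 1(-2/7) = -3/7; a_3 = (-3/7)/(33/2) = -2/77
  n = 4: D(4) = 4(4 + 5/2) = 26; numerator = -1(-2/77) + 1(1/7) = 13/77; a_4 = (13/77)/(26) = 1/154
  n = 5: D(5) = 5(5 + 5/2) = 75/2; numerator = -1(1/154) + 1(-2/77) = -5/154; a_5 = (-5/154)/(75/2) = -1/1155
  n = 6: D(6) = 6(6 + 5/2) = 51; numerator = -1(-1/1155) + 1(1/154) = 17/2310; a_6 = (17/2310)/(51) = 1/6930

r = 4; a_0 = 1; a_1 = -2/7; a_2 = 1/7; a_3 = -2/77; a_4 = 1/154; a_5 = -1/1155; a_6 = 1/6930


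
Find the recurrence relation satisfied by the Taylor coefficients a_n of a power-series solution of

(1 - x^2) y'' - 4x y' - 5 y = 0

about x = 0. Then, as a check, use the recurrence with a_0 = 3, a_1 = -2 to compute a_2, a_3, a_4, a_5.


Substitute y = sum_n a_n x^n.
(1 - 1 x^2) y'' contributes (n+2)(n+1) a_{n+2} - n(n-1) a_n at x^n.
-4 x y'(x) contributes -4 n a_n at x^n.
-5 y(x) contributes -5 a_n at x^n.
Matching x^n: (n+2)(n+1) a_{n+2} + (-n(n-1) - 4 n - 5) a_n = 0.
Thus a_{n+2} = (n(n-1) + 4 n + 5) / ((n+1)(n+2)) * a_n.

Check with a_0 = 3, a_1 = -2 (apply the recurrence for n = 0, 1, 2, 3): a_0 = 3, a_1 = -2, a_2 = 15/2, a_3 = -3, a_4 = 75/8, a_5 = -69/20.

a_(n+2) = (n(n-1) + 4 n + 5) / ((n+1)(n+2)) * a_n; check: a_0 = 3, a_1 = -2, a_2 = 15/2, a_3 = -3, a_4 = 75/8, a_5 = -69/20


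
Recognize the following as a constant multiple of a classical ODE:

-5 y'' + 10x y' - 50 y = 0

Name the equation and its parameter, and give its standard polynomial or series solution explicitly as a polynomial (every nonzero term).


All three coefficients share the factor -5; dividing through by -5 gives  y'' - 2x y' + 10 y = 0.
This matches the Hermite equation y'' - 2x y' + 2n y = 0 with 2n = 10, so n = 5; the polynomial solution is H_5(x).
With y = sum_k a_k x^k, matching x^k gives (k+2)(k+1) a_{k+2} = 2(k - n) a_k = 2(k - 5) a_k. The right side vanishes at k = 5, so the series with the parity of 5 terminates at degree 5.
Standard normalization: leading coefficient of H_n is 2^n, so a_5 = 2^5 = 32. Work downward with a_k = (k+1)(k+2) a_{k+2} / (2(k - n)):
  a_3 = (4)(5)(32) / (2(3 - 5)) = 640/(-4) = -160
  a_1 = (2)(3)(-160) / (2(1 - 5)) = -960/(-8) = 120
Hence H_5(x) = 32 x^5 - 160 x^3 + 120 x.

H_5(x); series = 32 x^5 - 160 x^3 + 120 x


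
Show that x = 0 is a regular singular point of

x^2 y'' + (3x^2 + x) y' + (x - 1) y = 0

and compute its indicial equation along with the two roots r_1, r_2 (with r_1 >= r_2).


Divide by x^2 to reach normal form y'' + P_1(x) y' + P_2(x) y = 0 with P_1(x) = 3 + 1/x and P_2(x) = 1/x - 1/x^2.
x = 0 is a singular point because the y'-coefficient 3 + 1/x has a pole at x = 0 and the y-coefficient 1/x - 1/x^2 has a pole at x = 0.
It is a regular singular point because x P_1(x) = p(x) = 3x + 1 and x^2 P_2(x) = q(x) = x - 1 are polynomials, hence analytic at x = 0.
p(0) = 1,  q(0) = -1.
Indicial equation: r(r-1) + p(0) r + q(0) = 0, i.e. r^2 + (p(0) - 1) r + q(0) = 0, i.e. r^2 - 1 = 0.
Discriminant: (0)^2 - 4(-1) = 4, so r = (0 ± 2)/2.
Solving: r_1 = 1, r_2 = -1.

indicial: r^2 - 1 = 0; roots r_1 = 1, r_2 = -1


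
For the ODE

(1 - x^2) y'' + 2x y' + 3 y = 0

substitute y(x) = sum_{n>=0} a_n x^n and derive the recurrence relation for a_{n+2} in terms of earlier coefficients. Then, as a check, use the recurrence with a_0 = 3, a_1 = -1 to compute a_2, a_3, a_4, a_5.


Substitute y = sum_n a_n x^n.
(1 - 1 x^2) y'' contributes (n+2)(n+1) a_{n+2} - n(n-1) a_n at x^n.
2 x y'(x) contributes 2 n a_n at x^n.
3 y(x) contributes 3 a_n at x^n.
Matching x^n: (n+2)(n+1) a_{n+2} + (-n(n-1) + 2 n + 3) a_n = 0.
Thus a_{n+2} = (n(n-1) - 2 n - 3) / ((n+1)(n+2)) * a_n.

Check with a_0 = 3, a_1 = -1 (apply the recurrence for n = 0, 1, 2, 3): a_0 = 3, a_1 = -1, a_2 = -9/2, a_3 = 5/6, a_4 = 15/8, a_5 = -1/8.

a_(n+2) = (n(n-1) - 2 n - 3) / ((n+1)(n+2)) * a_n; check: a_0 = 3, a_1 = -1, a_2 = -9/2, a_3 = 5/6, a_4 = 15/8, a_5 = -1/8


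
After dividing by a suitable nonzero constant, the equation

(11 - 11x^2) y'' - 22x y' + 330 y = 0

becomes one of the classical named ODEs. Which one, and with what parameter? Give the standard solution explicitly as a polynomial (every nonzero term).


All three coefficients share the factor 11; dividing through by 11 gives  (1 - x^2) y'' - 2x y' + 30 y = 0.
This matches the Legendre equation (1 - x^2) y'' - 2x y' + n(n+1) y = 0 (note the -2x y' term) with n(n+1) = 30, so n = 5; the polynomial solution is P_5(x).
With y = sum_k a_k x^k, matching x^k gives (k+2)(k+1) a_{k+2} = [k(k+1) - n(n+1)] a_k = (k - 5)(k + 6) a_k. The right side vanishes at k = 5, so the series with the parity of 5 terminates at degree 5.
Standard normalization (P_n(1) = 1): leading coefficient (2n)!/(2^n (n!)^2) = 3628800/(32*14400) = 63/8, so a_5 = 63/8. Work downward with a_k = (k+1)(k+2) a_{k+2} / ((k - 5)(k + 6)):
  a_3 = (4)(5)(63/8) / ((3 - 5)(3 + 6)) = (315/2)/(-18) = -35/4
  a_1 = (2)(3)(-35/4) / ((1 - 5)(1 + 6)) = (-105/2)/(-28) = 15/8
Hence P_5(x) = 63 x^5/8 - 35 x^3/4 + 15 x/8.

P_5(x); series = 63 x^5/8 - 35 x^3/4 + 15 x/8


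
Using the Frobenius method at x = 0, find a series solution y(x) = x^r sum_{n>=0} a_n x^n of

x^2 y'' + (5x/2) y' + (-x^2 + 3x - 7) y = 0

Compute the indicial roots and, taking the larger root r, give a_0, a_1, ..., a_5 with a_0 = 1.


Write in Frobenius form y'' + (p(x)/x) y' + (q(x)/x^2) y = 0:
  p(x) = 5/2,  q(x) = -x^2 + 3x - 7.
Indicial equation: r(r-1) + (5/2) r + (-7) = 0 -> roots r_1 = 2, r_2 = -7/2.
Take r = r_1 = 2. Let y(x) = x^r sum_{n>=0} a_n x^n with a_0 = 1.
Substitute y = x^r sum a_n x^n and match x^{r+n}. The recurrence is
  D(n) a_n + 3 a_{n-1} - 1 a_{n-2} = 0,  where D(n) = (r+n)(r+n-1) + (5/2)(r+n) + (-7).
  a_n = [-3 a_{n-1} + 1 a_{n-2}] / D(n).
Since the indicial polynomial factors as (r - r_1)(r - r_2), D(n) = (r_1 + n - r_1)(r_1 + n - r_2) = n(n + 11/2).
Evaluating step by step (a_0 = 1):
  n = 1: D(1) = 1(1 + 11/2) = 13/2; numerator = -3(1) = -3; a_1 = (-3)/(13/2) = -6/13
  n = 2: D(2) = 2(2 + 11/2) = 15; numerator = -3(-6/13) + 1(1) = 31/13; a_2 = (31/13)/(15) = 31/195
  n = 3: D(3) = 3(3 + 11/2) = 51/2; numerator = -3(31/195) + 1(-6/13) = -61/65; a_3 = (-61/65)/(51/2) = -122/3315
  n = 4: D(4) = 4(4 + 11/2) = 38; numerator = -3(-122/3315) + 1(31/195) = 893/3315; a_4 = (893/3315)/(38) = 47/6630
  n = 5: D(5) = 5(5 + 11/2) = 105/2; numerator = -3(47/6630) + 1(-122/3315) = -77/1326; a_5 = (-77/1326)/(105/2) = -11/9945

r = 2; a_0 = 1; a_1 = -6/13; a_2 = 31/195; a_3 = -122/3315; a_4 = 47/6630; a_5 = -11/9945


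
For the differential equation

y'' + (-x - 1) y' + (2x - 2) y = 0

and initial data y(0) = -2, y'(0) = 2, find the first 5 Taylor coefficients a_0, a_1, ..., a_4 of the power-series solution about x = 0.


Ansatz: y(x) = sum_{n>=0} a_n x^n, so y'(x) = sum_{n>=1} n a_n x^(n-1) and y''(x) = sum_{n>=2} n(n-1) a_n x^(n-2).
Substitute into P(x) y'' + Q(x) y' + R(x) y = 0 with P(x) = 1, Q(x) = -x - 1, R(x) = 2x - 2, and match powers of x.
Initial conditions: a_0 = -2, a_1 = 2.
Setting the coefficient of each power of x to zero and solving order by order (substituting the coefficients already found):
  x^0: 2 a_2 - a_1 - 2 a_0 = 0  ->  2 a_2 = a_1 + 2 a_0 = -2  ->  a_2 = -1
  x^1: 6 a_3 - 2 a_2 - 3 a_1 + 2 a_0 = 0  ->  6 a_3 = 2 a_2 + 3 a_1 - 2 a_0 = 8  ->  a_3 = 4/3
  x^2: 12 a_4 - 3 a_3 - 4 a_2 + 2 a_1 = 0  ->  12 a_4 = 3 a_3 + 4 a_2 - 2 a_1 = -4  ->  a_4 = -1/3
Truncated series: y(x) = -2 + 2 x - x^2 + (4/3) x^3 - (1/3) x^4 + O(x^5).

a_0 = -2; a_1 = 2; a_2 = -1; a_3 = 4/3; a_4 = -1/3


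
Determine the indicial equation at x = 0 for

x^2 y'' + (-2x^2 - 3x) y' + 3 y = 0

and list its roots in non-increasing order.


Divide by x^2 to reach normal form y'' + P_1(x) y' + P_2(x) y = 0 with P_1(x) = -2 - 3/x and P_2(x) = 3/x^2.
x = 0 is a singular point because the y'-coefficient -2 - 3/x has a pole at x = 0 and the y-coefficient 3/x^2 has a pole at x = 0.
It is a regular singular point because x P_1(x) = p(x) = -2x - 3 and x^2 P_2(x) = q(x) = 3 are polynomials, hence analytic at x = 0.
p(0) = -3,  q(0) = 3.
Indicial equation: r(r-1) + p(0) r + q(0) = 0, i.e. r^2 + (p(0) - 1) r + q(0) = 0, i.e. r^2 - 4 r + 3 = 0.
Discriminant: (-4)^2 - 4(3) = 4, so r = (4 ± 2)/2.
Solving: r_1 = 3, r_2 = 1.

indicial: r^2 - 4 r + 3 = 0; roots r_1 = 3, r_2 = 1


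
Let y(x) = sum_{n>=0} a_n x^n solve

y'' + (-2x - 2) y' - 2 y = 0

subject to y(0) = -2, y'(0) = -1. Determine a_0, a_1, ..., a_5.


Ansatz: y(x) = sum_{n>=0} a_n x^n, so y'(x) = sum_{n>=1} n a_n x^(n-1) and y''(x) = sum_{n>=2} n(n-1) a_n x^(n-2).
Substitute into P(x) y'' + Q(x) y' + R(x) y = 0 with P(x) = 1, Q(x) = -2x - 2, R(x) = -2, and match powers of x.
Initial conditions: a_0 = -2, a_1 = -1.
Setting the coefficient of each power of x to zero and solving order by order (substituting the coefficients already found):
  x^0: 2 a_2 - 2 a_1 - 2 a_0 = 0  ->  2 a_2 = 2 a_1 + 2 a_0 = -6  ->  a_2 = -3
  x^1: 6 a_3 - 4 a_2 - 4 a_1 = 0  ->  6 a_3 = 4 a_2 + 4 a_1 = -16  ->  a_3 = -8/3
  x^2: 12 a_4 - 6 a_3 - 6 a_2 = 0  ->  12 a_4 = 6 a_3 + 6 a_2 = -34  ->  a_4 = -17/6
  x^3: 20 a_5 - 8 a_4 - 8 a_3 = 0  ->  20 a_5 = 8 a_4 + 8 a_3 = -44  ->  a_5 = -11/5
Truncated series: y(x) = -2 - x - 3 x^2 - (8/3) x^3 - (17/6) x^4 - (11/5) x^5 + O(x^6).

a_0 = -2; a_1 = -1; a_2 = -3; a_3 = -8/3; a_4 = -17/6; a_5 = -11/5


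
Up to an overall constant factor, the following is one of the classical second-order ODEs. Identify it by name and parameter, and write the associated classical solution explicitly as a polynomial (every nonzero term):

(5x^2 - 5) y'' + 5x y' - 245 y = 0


All three coefficients share the factor -5; dividing through by -5 gives  (1 - x^2) y'' - x y' + 49 y = 0.
This matches the Chebyshev equation (1 - x^2) y'' - x y' + n^2 y = 0 (note the -x y' term, not -2x y') with n^2 = 49, so n = 7; the polynomial solution is T_7(x).
With y = sum_k a_k x^k, matching x^k gives (k+2)(k+1) a_{k+2} = (k^2 - n^2) a_k = (k - 7)(k + 7) a_k. The right side vanishes at k = 7, so the series with the parity of 7 terminates at degree 7.
Standard normalization: leading coefficient of T_n is 2^(n-1), so a_7 = 2^6 = 64. Work downward with a_k = (k+1)(k+2) a_{k+2} / ((k - 7)(k + 7)):
  a_5 = (6)(7)(64) / ((5 - 7)(5 + 7)) = 2688/(-24) = -112
  a_3 = (4)(5)(-112) / ((3 - 7)(3 + 7)) = -2240/(-40) = 56
  a_1 = (2)(3)(56) / ((1 - 7)(1 + 7)) = 336/(-48) = -7
Hence T_7(x) = 64 x^7 - 112 x^5 + 56 x^3 - 7 x.

T_7(x); series = 64 x^7 - 112 x^5 + 56 x^3 - 7 x


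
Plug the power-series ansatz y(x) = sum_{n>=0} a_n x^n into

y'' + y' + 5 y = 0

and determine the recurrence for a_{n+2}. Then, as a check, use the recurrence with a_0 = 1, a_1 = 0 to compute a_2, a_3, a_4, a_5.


Substitute y = sum_n a_n x^n.
y''(x) has coefficient (n+2)(n+1) a_{n+2} at x^n;
y'(x) has coefficient (n+1) a_{n+1} at x^n;
5 y(x) has coefficient 5 a_n at x^n.
Matching x^n: (n+2)(n+1) a_{n+2} + (n+1) a_{n+1} + 5 a_n = 0.
Thus a_{n+2} = [-(n+1) a_{n+1} - 5 a_n] / ((n+1)(n+2)).

Check with a_0 = 1, a_1 = 0 (apply the recurrence for n = 0, 1, 2, 3): a_0 = 1, a_1 = 0, a_2 = -5/2, a_3 = 5/6, a_4 = 5/6, a_5 = -3/8.

a_(n+2) = [-(n+1) a_(n+1) - 5 a_n] / ((n+1)(n+2)); check: a_0 = 1, a_1 = 0, a_2 = -5/2, a_3 = 5/6, a_4 = 5/6, a_5 = -3/8


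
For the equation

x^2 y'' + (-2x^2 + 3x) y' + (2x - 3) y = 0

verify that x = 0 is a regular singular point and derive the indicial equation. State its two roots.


Divide by x^2 to reach normal form y'' + P_1(x) y' + P_2(x) y = 0 with P_1(x) = -2 + 3/x and P_2(x) = 2/x - 3/x^2.
x = 0 is a singular point because the y'-coefficient -2 + 3/x has a pole at x = 0 and the y-coefficient 2/x - 3/x^2 has a pole at x = 0.
It is a regular singular point because x P_1(x) = p(x) = 3 - 2x and x^2 P_2(x) = q(x) = 2x - 3 are polynomials, hence analytic at x = 0.
p(0) = 3,  q(0) = -3.
Indicial equation: r(r-1) + p(0) r + q(0) = 0, i.e. r^2 + (p(0) - 1) r + q(0) = 0, i.e. r^2 + 2 r - 3 = 0.
Discriminant: (2)^2 - 4(-3) = 16, so r = (-2 ± 4)/2.
Solving: r_1 = 1, r_2 = -3.

indicial: r^2 + 2 r - 3 = 0; roots r_1 = 1, r_2 = -3


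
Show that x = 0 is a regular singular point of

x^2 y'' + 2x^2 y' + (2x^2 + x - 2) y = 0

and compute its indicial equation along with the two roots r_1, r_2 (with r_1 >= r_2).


Divide by x^2 to reach normal form y'' + P_1(x) y' + P_2(x) y = 0 with P_1(x) = 2 and P_2(x) = 2 + 1/x - 2/x^2.
x = 0 is a singular point because the y-coefficient 2 + 1/x - 2/x^2 has a pole at x = 0.
It is a regular singular point because x P_1(x) = p(x) = 2x and x^2 P_2(x) = q(x) = 2x^2 + x - 2 are polynomials, hence analytic at x = 0.
p(0) = 0,  q(0) = -2.
Indicial equation: r(r-1) + p(0) r + q(0) = 0, i.e. r^2 + (p(0) - 1) r + q(0) = 0, i.e. r^2 - 1 r - 2 = 0.
Discriminant: (-1)^2 - 4(-2) = 9, so r = (1 ± 3)/2.
Solving: r_1 = 2, r_2 = -1.

indicial: r^2 - 1 r - 2 = 0; roots r_1 = 2, r_2 = -1


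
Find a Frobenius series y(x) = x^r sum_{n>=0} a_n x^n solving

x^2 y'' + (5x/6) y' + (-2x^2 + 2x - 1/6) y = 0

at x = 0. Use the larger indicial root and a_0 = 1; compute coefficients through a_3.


Write in Frobenius form y'' + (p(x)/x) y' + (q(x)/x^2) y = 0:
  p(x) = 5/6,  q(x) = -2x^2 + 2x - 1/6.
Indicial equation: r(r-1) + (5/6) r + (-1/6) = 0 -> roots r_1 = 1/2, r_2 = -1/3.
Take r = r_1 = 1/2. Let y(x) = x^r sum_{n>=0} a_n x^n with a_0 = 1.
Substitute y = x^r sum a_n x^n and match x^{r+n}. The recurrence is
  D(n) a_n + 2 a_{n-1} - 2 a_{n-2} = 0,  where D(n) = (r+n)(r+n-1) + (5/6)(r+n) + (-1/6).
  a_n = [-2 a_{n-1} + 2 a_{n-2}] / D(n).
Since the indicial polynomial factors as (r - r_1)(r - r_2), D(n) = (r_1 + n - r_1)(r_1 + n - r_2) = n(n + 5/6).
Evaluating step by step (a_0 = 1):
  n = 1: D(1) = 1(1 + 5/6) = 11/6; numerator = -2(1) = -2; a_1 = (-2)/(11/6) = -12/11
  n = 2: D(2) = 2(2 + 5/6) = 17/3; numerator = -2(-12/11) + 2(1) = 46/11; a_2 = (46/11)/(17/3) = 138/187
  n = 3: D(3) = 3(3 + 5/6) = 23/2; numerator = -2(138/187) + 2(-12/11) = -684/187; a_3 = (-684/187)/(23/2) = -1368/4301

r = 1/2; a_0 = 1; a_1 = -12/11; a_2 = 138/187; a_3 = -1368/4301


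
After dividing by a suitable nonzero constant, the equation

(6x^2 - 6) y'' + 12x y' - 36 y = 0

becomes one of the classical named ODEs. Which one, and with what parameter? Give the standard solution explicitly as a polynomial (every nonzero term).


All three coefficients share the factor -6; dividing through by -6 gives  (1 - x^2) y'' - 2x y' + 6 y = 0.
This matches the Legendre equation (1 - x^2) y'' - 2x y' + n(n+1) y = 0 (note the -2x y' term) with n(n+1) = 6, so n = 2; the polynomial solution is P_2(x).
With y = sum_k a_k x^k, matching x^k gives (k+2)(k+1) a_{k+2} = [k(k+1) - n(n+1)] a_k = (k - 2)(k + 3) a_k. The right side vanishes at k = 2, so the series with the parity of 2 terminates at degree 2.
Standard normalization (P_n(1) = 1): leading coefficient (2n)!/(2^n (n!)^2) = 24/(4*4) = 3/2, so a_2 = 3/2. Work downward with a_k = (k+1)(k+2) a_{k+2} / ((k - 2)(k + 3)):
  a_0 = (1)(2)(3/2) / ((0 - 2)(0 + 3)) = 3/(-6) = -1/2
Hence P_2(x) = 3 x^2/2 - 1/2.

P_2(x); series = 3 x^2/2 - 1/2


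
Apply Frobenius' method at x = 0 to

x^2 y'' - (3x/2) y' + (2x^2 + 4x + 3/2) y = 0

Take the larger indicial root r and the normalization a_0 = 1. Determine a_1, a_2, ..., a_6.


Write in Frobenius form y'' + (p(x)/x) y' + (q(x)/x^2) y = 0:
  p(x) = -3/2,  q(x) = 2x^2 + 4x + 3/2.
Indicial equation: r(r-1) + (-3/2) r + (3/2) = 0 -> roots r_1 = 3/2, r_2 = 1.
Take r = r_1 = 3/2. Let y(x) = x^r sum_{n>=0} a_n x^n with a_0 = 1.
Substitute y = x^r sum a_n x^n and match x^{r+n}. The recurrence is
  D(n) a_n + 4 a_{n-1} + 2 a_{n-2} = 0,  where D(n) = (r+n)(r+n-1) + (-3/2)(r+n) + (3/2).
  a_n = [-4 a_{n-1} - 2 a_{n-2}] / D(n).
Since the indicial polynomial factors as (r - r_1)(r - r_2), D(n) = (r_1 + n - r_1)(r_1 + n - r_2) = n(n + 1/2).
Evaluating step by step (a_0 = 1):
  n = 1: D(1) = 1(1 + 1/2) = 3/2; numerator = -4(1) = -4; a_1 = (-4)/(3/2) = -8/3
  n = 2: D(2) = 2(2 + 1/2) = 5; numerator = -4(-8/3) - 2(1) = 26/3; a_2 = (26/3)/(5) = 26/15
  n = 3: D(3) = 3(3 + 1/2) = 21/2; numerator = -4(26/15) - 2(-8/3) = -8/5; a_3 = (-8/5)/(21/2) = -16/105
  n = 4: D(4) = 4(4 + 1/2) = 18; numerator = -4(-16/105) - 2(26/15) = -20/7; a_4 = (-20/7)/(18) = -10/63
  n = 5: D(5) = 5(5 + 1/2) = 55/2; numerator = -4(-10/63) - 2(-16/105) = 296/315; a_5 = (296/315)/(55/2) = 592/17325
  n = 6: D(6) = 6(6 + 1/2) = 39; numerator = -4(592/17325) - 2(-10/63) = 348/1925; a_6 = (348/1925)/(39) = 116/25025

r = 3/2; a_0 = 1; a_1 = -8/3; a_2 = 26/15; a_3 = -16/105; a_4 = -10/63; a_5 = 592/17325; a_6 = 116/25025


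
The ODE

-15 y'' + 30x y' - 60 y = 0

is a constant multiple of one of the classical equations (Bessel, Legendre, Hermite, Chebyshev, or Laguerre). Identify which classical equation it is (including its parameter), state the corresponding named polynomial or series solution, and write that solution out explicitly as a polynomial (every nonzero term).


All three coefficients share the factor -15; dividing through by -15 gives  y'' - 2x y' + 4 y = 0.
This matches the Hermite equation y'' - 2x y' + 2n y = 0 with 2n = 4, so n = 2; the polynomial solution is H_2(x).
With y = sum_k a_k x^k, matching x^k gives (k+2)(k+1) a_{k+2} = 2(k - n) a_k = 2(k - 2) a_k. The right side vanishes at k = 2, so the series with the parity of 2 terminates at degree 2.
Standard normalization: leading coefficient of H_n is 2^n, so a_2 = 2^2 = 4. Work downward with a_k = (k+1)(k+2) a_{k+2} / (2(k - n)):
  a_0 = (1)(2)(4) / (2(0 - 2)) = 8/(-4) = -2
Hence H_2(x) = 4 x^2 - 2.

H_2(x); series = 4 x^2 - 2


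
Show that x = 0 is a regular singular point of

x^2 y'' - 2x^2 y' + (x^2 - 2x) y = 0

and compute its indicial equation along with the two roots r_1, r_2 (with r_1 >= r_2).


Divide by x^2 to reach normal form y'' + P_1(x) y' + P_2(x) y = 0 with P_1(x) = -2 and P_2(x) = 1 - 2/x.
x = 0 is a singular point because the y-coefficient 1 - 2/x has a pole at x = 0.
It is a regular singular point because x P_1(x) = p(x) = -2x and x^2 P_2(x) = q(x) = x^2 - 2x are polynomials, hence analytic at x = 0.
p(0) = 0,  q(0) = 0.
Indicial equation: r(r-1) + p(0) r + q(0) = 0, i.e. r^2 + (p(0) - 1) r + q(0) = 0, i.e. r^2 - 1 r = 0.
Discriminant: (-1)^2 - 4(0) = 1, so r = (1 ± 1)/2.
Solving: r_1 = 1, r_2 = 0.

indicial: r^2 - 1 r = 0; roots r_1 = 1, r_2 = 0


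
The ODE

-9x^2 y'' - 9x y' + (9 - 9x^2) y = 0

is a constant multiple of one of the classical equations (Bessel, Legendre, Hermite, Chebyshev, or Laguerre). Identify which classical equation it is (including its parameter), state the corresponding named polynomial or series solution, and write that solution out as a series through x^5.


All three coefficients share the factor -9; dividing through by -9 gives  x^2 y'' + x y' + (x^2 - 1) y = 0.
This matches the Bessel equation x^2 y'' + x y' + (x^2 - nu^2) y = 0 with nu^2 = 1, so nu = 1; the solution bounded at x = 0 is J_1(x).
Frobenius at x = 0: indicial roots ±nu; for r = nu the recurrence k(k + 2nu) c_k = -c_{k-2} gives the standard series J_nu(x) = sum_{k>=0} (-1)^k / (k! (k+nu)!) (x/2)^(2k+nu). Evaluate the first 3 terms:
  k = 0: (-1)^0 / (0! * 1! * 2^1) x^1 = 1/(1*1*2) x^1 = (1/2) x^1
  k = 1: (-1)^1 / (1! * 2! * 2^3) x^3 = -1/(1*2*8) x^3 = (-1/16) x^3
  k = 2: (-1)^2 / (2! * 3! * 2^5) x^5 = 1/(2*6*32) x^5 = (1/384) x^5
Hence J_1(x) = x^5/384 - x^3/16 + x/2 + ....

J_1(x); series = x^5/384 - x^3/16 + x/2
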